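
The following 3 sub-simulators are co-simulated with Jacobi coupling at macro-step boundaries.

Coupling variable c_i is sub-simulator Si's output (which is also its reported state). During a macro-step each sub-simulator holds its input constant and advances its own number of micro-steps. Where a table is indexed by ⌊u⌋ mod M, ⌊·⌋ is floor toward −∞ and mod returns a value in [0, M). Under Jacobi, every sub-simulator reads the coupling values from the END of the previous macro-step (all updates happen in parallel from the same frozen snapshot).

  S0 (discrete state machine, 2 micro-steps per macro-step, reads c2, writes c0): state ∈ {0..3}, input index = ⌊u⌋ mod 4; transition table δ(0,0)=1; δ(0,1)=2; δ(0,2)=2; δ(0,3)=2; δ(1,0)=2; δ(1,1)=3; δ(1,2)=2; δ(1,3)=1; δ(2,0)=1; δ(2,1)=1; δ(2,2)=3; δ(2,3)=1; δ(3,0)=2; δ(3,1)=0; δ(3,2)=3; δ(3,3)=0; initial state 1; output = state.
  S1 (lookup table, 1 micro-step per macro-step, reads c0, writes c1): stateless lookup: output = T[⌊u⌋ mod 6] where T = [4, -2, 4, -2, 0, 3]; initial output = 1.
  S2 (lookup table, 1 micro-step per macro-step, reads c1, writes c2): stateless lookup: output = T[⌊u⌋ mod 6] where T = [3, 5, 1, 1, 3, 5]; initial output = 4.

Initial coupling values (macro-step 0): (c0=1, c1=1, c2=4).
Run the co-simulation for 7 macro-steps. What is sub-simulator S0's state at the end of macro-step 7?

macro 1: S0 reads c2=4 → after 2×micro: 1; S1 reads c0=1 → after 1×micro: -2; S2 reads c1=1 → after 1×micro: 5 ⇒ (c0=1, c1=-2, c2=5)
macro 2: S0 reads c2=5 → after 2×micro: 0; S1 reads c0=1 → after 1×micro: -2; S2 reads c1=-2 → after 1×micro: 3 ⇒ (c0=0, c1=-2, c2=3)
macro 3: S0 reads c2=3 → after 2×micro: 1; S1 reads c0=0 → after 1×micro: 4; S2 reads c1=-2 → after 1×micro: 3 ⇒ (c0=1, c1=4, c2=3)
macro 4: S0 reads c2=3 → after 2×micro: 1; S1 reads c0=1 → after 1×micro: -2; S2 reads c1=4 → after 1×micro: 3 ⇒ (c0=1, c1=-2, c2=3)
macro 5: S0 reads c2=3 → after 2×micro: 1; S1 reads c0=1 → after 1×micro: -2; S2 reads c1=-2 → after 1×micro: 3 ⇒ (c0=1, c1=-2, c2=3)
macro 6: S0 reads c2=3 → after 2×micro: 1; S1 reads c0=1 → after 1×micro: -2; S2 reads c1=-2 → after 1×micro: 3 ⇒ (c0=1, c1=-2, c2=3)
macro 7: S0 reads c2=3 → after 2×micro: 1; S1 reads c0=1 → after 1×micro: -2; S2 reads c1=-2 → after 1×micro: 3 ⇒ (c0=1, c1=-2, c2=3)

S0 state at macro-step 7 = 1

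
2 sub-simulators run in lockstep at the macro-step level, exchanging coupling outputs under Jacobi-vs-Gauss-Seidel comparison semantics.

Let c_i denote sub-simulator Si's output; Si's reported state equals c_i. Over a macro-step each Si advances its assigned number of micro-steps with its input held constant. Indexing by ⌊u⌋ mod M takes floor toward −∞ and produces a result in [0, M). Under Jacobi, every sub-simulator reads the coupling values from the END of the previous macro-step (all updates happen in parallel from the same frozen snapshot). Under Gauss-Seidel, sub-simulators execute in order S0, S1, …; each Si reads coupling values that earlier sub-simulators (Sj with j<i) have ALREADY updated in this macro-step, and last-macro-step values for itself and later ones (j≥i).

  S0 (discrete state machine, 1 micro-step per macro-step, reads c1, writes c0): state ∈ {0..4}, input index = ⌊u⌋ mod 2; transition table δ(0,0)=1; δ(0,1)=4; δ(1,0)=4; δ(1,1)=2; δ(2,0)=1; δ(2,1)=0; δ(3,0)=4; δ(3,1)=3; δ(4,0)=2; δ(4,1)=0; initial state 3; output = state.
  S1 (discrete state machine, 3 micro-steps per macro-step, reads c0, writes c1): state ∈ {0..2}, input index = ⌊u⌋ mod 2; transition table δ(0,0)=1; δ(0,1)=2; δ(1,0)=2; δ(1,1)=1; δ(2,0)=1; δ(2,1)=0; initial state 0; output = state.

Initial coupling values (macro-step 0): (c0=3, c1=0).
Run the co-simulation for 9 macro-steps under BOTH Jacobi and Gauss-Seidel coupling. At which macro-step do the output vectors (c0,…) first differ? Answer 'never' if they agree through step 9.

[Jacobi] macro 1: S0 reads c1=0 → after 1×micro: 4; S1 reads c0=3 → after 3×micro: 2 ⇒ (c0=4, c1=2)
[Jacobi] macro 2: S0 reads c1=2 → after 1×micro: 2; S1 reads c0=4 → after 3×micro: 1 ⇒ (c0=2, c1=1)
[Jacobi] macro 3: S0 reads c1=1 → after 1×micro: 0; S1 reads c0=2 → after 3×micro: 2 ⇒ (c0=0, c1=2)
[Jacobi] macro 4: S0 reads c1=2 → after 1×micro: 1; S1 reads c0=0 → after 3×micro: 1 ⇒ (c0=1, c1=1)
[Jacobi] macro 5: S0 reads c1=1 → after 1×micro: 2; S1 reads c0=1 → after 3×micro: 1 ⇒ (c0=2, c1=1)
[Jacobi] macro 6: S0 reads c1=1 → after 1×micro: 0; S1 reads c0=2 → after 3×micro: 2 ⇒ (c0=0, c1=2)
[Jacobi] macro 7: S0 reads c1=2 → after 1×micro: 1; S1 reads c0=0 → after 3×micro: 1 ⇒ (c0=1, c1=1)
[Jacobi] macro 8: S0 reads c1=1 → after 1×micro: 2; S1 reads c0=1 → after 3×micro: 1 ⇒ (c0=2, c1=1)
[Jacobi] macro 9: S0 reads c1=1 → after 1×micro: 0; S1 reads c0=2 → after 3×micro: 2 ⇒ (c0=0, c1=2)
[Gauss-Seidel] macro 1: S0 reads c1=0 → after 1×micro: 4; S1 reads c0=4 → after 3×micro: 1 ⇒ (c0=4, c1=1)
[Gauss-Seidel] macro 2: S0 reads c1=1 → after 1×micro: 0; S1 reads c0=0 → after 3×micro: 2 ⇒ (c0=0, c1=2)
[Gauss-Seidel] macro 3: S0 reads c1=2 → after 1×micro: 1; S1 reads c0=1 → after 3×micro: 0 ⇒ (c0=1, c1=0)
[Gauss-Seidel] macro 4: S0 reads c1=0 → after 1×micro: 4; S1 reads c0=4 → after 3×micro: 1 ⇒ (c0=4, c1=1)
[Gauss-Seidel] macro 5: S0 reads c1=1 → after 1×micro: 0; S1 reads c0=0 → after 3×micro: 2 ⇒ (c0=0, c1=2)
[Gauss-Seidel] macro 6: S0 reads c1=2 → after 1×micro: 1; S1 reads c0=1 → after 3×micro: 0 ⇒ (c0=1, c1=0)
[Gauss-Seidel] macro 7: S0 reads c1=0 → after 1×micro: 4; S1 reads c0=4 → after 3×micro: 1 ⇒ (c0=4, c1=1)
[Gauss-Seidel] macro 8: S0 reads c1=1 → after 1×micro: 0; S1 reads c0=0 → after 3×micro: 2 ⇒ (c0=0, c1=2)
[Gauss-Seidel] macro 9: S0 reads c1=2 → after 1×micro: 1; S1 reads c0=1 → after 3×micro: 0 ⇒ (c0=1, c1=0)

first divergence at macro-step: 1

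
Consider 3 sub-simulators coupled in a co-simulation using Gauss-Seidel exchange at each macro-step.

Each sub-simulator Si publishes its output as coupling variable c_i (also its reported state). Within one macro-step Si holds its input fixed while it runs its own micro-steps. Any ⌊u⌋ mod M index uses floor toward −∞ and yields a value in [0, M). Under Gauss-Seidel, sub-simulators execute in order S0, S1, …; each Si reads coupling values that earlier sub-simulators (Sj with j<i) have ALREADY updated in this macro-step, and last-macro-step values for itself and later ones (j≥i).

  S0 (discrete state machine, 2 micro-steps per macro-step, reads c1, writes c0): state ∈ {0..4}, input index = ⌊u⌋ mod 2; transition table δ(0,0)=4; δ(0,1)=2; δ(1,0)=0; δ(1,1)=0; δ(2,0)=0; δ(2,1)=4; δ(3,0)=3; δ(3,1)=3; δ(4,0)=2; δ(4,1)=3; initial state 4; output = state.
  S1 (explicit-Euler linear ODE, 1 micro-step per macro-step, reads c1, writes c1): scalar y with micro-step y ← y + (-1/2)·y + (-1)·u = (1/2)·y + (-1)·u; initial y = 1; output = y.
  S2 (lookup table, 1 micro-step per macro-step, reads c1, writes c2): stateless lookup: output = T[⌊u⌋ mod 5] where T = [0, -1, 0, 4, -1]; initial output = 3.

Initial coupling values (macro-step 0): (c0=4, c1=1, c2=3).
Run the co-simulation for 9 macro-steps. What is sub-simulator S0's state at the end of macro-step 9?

S0 state at macro-step 9 = 3

macro 1: S0 reads c1=1 → after 2×micro: 3; S1 reads c1=1 → after 1×micro: -1/2; S2 reads c1=-1/2 → after 1×micro: -1 ⇒ (c0=3, c1=-1/2, c2=-1)
macro 2: S0 reads c1=-1/2 → after 2×micro: 3; S1 reads c1=-1/2 → after 1×micro: 1/4; S2 reads c1=1/4 → after 1×micro: 0 ⇒ (c0=3, c1=1/4, c2=0)
macro 3: S0 reads c1=1/4 → after 2×micro: 3; S1 reads c1=1/4 → after 1×micro: -1/8; S2 reads c1=-1/8 → after 1×micro: -1 ⇒ (c0=3, c1=-1/8, c2=-1)
macro 4: S0 reads c1=-1/8 → after 2×micro: 3; S1 reads c1=-1/8 → after 1×micro: 1/16; S2 reads c1=1/16 → after 1×micro: 0 ⇒ (c0=3, c1=1/16, c2=0)
macro 5: S0 reads c1=1/16 → after 2×micro: 3; S1 reads c1=1/16 → after 1×micro: -1/32; S2 reads c1=-1/32 → after 1×micro: -1 ⇒ (c0=3, c1=-1/32, c2=-1)
macro 6: S0 reads c1=-1/32 → after 2×micro: 3; S1 reads c1=-1/32 → after 1×micro: 1/64; S2 reads c1=1/64 → after 1×micro: 0 ⇒ (c0=3, c1=1/64, c2=0)
macro 7: S0 reads c1=1/64 → after 2×micro: 3; S1 reads c1=1/64 → after 1×micro: -1/128; S2 reads c1=-1/128 → after 1×micro: -1 ⇒ (c0=3, c1=-1/128, c2=-1)
macro 8: S0 reads c1=-1/128 → after 2×micro: 3; S1 reads c1=-1/128 → after 1×micro: 1/256; S2 reads c1=1/256 → after 1×micro: 0 ⇒ (c0=3, c1=1/256, c2=0)
macro 9: S0 reads c1=1/256 → after 2×micro: 3; S1 reads c1=1/256 → after 1×micro: -1/512; S2 reads c1=-1/512 → after 1×micro: -1 ⇒ (c0=3, c1=-1/512, c2=-1)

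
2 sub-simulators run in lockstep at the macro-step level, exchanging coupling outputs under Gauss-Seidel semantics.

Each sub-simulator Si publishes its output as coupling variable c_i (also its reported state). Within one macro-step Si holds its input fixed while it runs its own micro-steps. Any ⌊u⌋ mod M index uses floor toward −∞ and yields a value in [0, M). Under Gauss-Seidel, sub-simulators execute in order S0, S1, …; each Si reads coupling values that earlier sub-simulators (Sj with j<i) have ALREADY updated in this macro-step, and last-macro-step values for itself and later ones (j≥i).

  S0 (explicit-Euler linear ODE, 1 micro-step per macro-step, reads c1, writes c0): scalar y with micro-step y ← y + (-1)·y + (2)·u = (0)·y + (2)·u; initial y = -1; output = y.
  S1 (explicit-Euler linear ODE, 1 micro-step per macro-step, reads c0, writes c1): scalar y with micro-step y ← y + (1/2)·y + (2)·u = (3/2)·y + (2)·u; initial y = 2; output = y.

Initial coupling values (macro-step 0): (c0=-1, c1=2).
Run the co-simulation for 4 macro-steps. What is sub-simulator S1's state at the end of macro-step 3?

macro 1: S0 reads c1=2 → after 1×micro: 4; S1 reads c0=4 → after 1×micro: 11 ⇒ (c0=4, c1=11)
macro 2: S0 reads c1=11 → after 1×micro: 22; S1 reads c0=22 → after 1×micro: 121/2 ⇒ (c0=22, c1=121/2)
macro 3: S0 reads c1=121/2 → after 1×micro: 121; S1 reads c0=121 → after 1×micro: 1331/4 ⇒ (c0=121, c1=1331/4)
macro 4: S0 reads c1=1331/4 → after 1×micro: 1331/2; S1 reads c0=1331/2 → after 1×micro: 14641/8 ⇒ (c0=1331/2, c1=14641/8)

S1 state at macro-step 3 = 1331/4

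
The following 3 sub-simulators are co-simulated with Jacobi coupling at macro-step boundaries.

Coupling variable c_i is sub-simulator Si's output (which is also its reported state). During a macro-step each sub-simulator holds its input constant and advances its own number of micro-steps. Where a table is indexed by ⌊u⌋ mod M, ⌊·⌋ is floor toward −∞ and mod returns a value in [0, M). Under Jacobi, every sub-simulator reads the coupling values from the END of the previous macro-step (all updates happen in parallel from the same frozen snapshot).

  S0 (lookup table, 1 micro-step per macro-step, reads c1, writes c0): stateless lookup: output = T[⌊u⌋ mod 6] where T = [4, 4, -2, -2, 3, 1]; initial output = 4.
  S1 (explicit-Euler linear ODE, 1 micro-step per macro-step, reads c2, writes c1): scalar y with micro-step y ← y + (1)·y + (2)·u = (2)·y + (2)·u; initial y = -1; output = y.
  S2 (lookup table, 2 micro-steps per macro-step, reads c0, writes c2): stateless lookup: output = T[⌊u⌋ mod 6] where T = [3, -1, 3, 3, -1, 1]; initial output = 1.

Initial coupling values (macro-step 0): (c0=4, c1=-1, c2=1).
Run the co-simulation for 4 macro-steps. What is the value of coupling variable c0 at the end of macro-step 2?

macro 1: S0 reads c1=-1 → after 1×micro: 1; S1 reads c2=1 → after 1×micro: 0; S2 reads c0=4 → after 2×micro: -1 ⇒ (c0=1, c1=0, c2=-1)
macro 2: S0 reads c1=0 → after 1×micro: 4; S1 reads c2=-1 → after 1×micro: -2; S2 reads c0=1 → after 2×micro: -1 ⇒ (c0=4, c1=-2, c2=-1)
macro 3: S0 reads c1=-2 → after 1×micro: 3; S1 reads c2=-1 → after 1×micro: -6; S2 reads c0=4 → after 2×micro: -1 ⇒ (c0=3, c1=-6, c2=-1)
macro 4: S0 reads c1=-6 → after 1×micro: 4; S1 reads c2=-1 → after 1×micro: -14; S2 reads c0=3 → after 2×micro: 3 ⇒ (c0=4, c1=-14, c2=3)

c0 at macro-step 2 = 4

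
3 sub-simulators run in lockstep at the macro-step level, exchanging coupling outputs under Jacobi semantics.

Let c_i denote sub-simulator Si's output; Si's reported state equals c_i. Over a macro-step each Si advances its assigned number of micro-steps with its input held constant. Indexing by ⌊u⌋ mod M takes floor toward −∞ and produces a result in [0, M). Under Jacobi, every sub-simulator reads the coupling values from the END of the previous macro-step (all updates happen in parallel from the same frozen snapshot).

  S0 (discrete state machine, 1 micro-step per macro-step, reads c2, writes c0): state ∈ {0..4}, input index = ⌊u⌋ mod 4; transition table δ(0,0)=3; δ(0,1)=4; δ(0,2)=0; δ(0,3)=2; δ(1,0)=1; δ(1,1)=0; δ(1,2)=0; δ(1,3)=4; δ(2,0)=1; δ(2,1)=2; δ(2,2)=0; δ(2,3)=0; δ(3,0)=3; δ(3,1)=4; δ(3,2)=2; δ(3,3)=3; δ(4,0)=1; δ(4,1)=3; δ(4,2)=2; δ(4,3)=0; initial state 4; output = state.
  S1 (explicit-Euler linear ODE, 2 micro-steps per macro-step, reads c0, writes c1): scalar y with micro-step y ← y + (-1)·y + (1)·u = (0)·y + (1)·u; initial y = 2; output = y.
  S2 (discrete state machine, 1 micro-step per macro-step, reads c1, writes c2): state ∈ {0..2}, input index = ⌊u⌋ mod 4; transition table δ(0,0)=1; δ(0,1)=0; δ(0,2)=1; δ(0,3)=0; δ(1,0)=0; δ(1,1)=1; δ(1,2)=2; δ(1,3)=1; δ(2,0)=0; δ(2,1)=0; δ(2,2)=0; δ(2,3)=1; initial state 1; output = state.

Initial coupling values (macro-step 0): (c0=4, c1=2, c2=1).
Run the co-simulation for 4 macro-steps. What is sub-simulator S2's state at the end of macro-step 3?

S2 state at macro-step 3 = 0

macro 1: S0 reads c2=1 → after 1×micro: 3; S1 reads c0=4 → after 2×micro: 4; S2 reads c1=2 → after 1×micro: 2 ⇒ (c0=3, c1=4, c2=2)
macro 2: S0 reads c2=2 → after 1×micro: 2; S1 reads c0=3 → after 2×micro: 3; S2 reads c1=4 → after 1×micro: 0 ⇒ (c0=2, c1=3, c2=0)
macro 3: S0 reads c2=0 → after 1×micro: 1; S1 reads c0=2 → after 2×micro: 2; S2 reads c1=3 → after 1×micro: 0 ⇒ (c0=1, c1=2, c2=0)
macro 4: S0 reads c2=0 → after 1×micro: 1; S1 reads c0=1 → after 2×micro: 1; S2 reads c1=2 → after 1×micro: 1 ⇒ (c0=1, c1=1, c2=1)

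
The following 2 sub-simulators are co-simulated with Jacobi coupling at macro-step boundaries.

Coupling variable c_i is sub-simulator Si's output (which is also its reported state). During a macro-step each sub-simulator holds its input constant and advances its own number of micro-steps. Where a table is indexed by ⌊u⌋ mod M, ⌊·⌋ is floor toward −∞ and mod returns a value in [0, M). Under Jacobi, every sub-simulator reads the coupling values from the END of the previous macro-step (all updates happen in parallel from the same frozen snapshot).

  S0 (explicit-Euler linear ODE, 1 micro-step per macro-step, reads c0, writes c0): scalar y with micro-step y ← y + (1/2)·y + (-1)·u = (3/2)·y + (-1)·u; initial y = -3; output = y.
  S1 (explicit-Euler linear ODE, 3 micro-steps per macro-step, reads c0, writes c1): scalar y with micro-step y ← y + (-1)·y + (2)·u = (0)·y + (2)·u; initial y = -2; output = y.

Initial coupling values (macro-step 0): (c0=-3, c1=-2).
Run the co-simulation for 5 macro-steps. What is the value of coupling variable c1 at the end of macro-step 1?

macro 1: S0 reads c0=-3 → after 1×micro: -3/2; S1 reads c0=-3 → after 3×micro: -6 ⇒ (c0=-3/2, c1=-6)
macro 2: S0 reads c0=-3/2 → after 1×micro: -3/4; S1 reads c0=-3/2 → after 3×micro: -3 ⇒ (c0=-3/4, c1=-3)
macro 3: S0 reads c0=-3/4 → after 1×micro: -3/8; S1 reads c0=-3/4 → after 3×micro: -3/2 ⇒ (c0=-3/8, c1=-3/2)
macro 4: S0 reads c0=-3/8 → after 1×micro: -3/16; S1 reads c0=-3/8 → after 3×micro: -3/4 ⇒ (c0=-3/16, c1=-3/4)
macro 5: S0 reads c0=-3/16 → after 1×micro: -3/32; S1 reads c0=-3/16 → after 3×micro: -3/8 ⇒ (c0=-3/32, c1=-3/8)

c1 at macro-step 1 = -6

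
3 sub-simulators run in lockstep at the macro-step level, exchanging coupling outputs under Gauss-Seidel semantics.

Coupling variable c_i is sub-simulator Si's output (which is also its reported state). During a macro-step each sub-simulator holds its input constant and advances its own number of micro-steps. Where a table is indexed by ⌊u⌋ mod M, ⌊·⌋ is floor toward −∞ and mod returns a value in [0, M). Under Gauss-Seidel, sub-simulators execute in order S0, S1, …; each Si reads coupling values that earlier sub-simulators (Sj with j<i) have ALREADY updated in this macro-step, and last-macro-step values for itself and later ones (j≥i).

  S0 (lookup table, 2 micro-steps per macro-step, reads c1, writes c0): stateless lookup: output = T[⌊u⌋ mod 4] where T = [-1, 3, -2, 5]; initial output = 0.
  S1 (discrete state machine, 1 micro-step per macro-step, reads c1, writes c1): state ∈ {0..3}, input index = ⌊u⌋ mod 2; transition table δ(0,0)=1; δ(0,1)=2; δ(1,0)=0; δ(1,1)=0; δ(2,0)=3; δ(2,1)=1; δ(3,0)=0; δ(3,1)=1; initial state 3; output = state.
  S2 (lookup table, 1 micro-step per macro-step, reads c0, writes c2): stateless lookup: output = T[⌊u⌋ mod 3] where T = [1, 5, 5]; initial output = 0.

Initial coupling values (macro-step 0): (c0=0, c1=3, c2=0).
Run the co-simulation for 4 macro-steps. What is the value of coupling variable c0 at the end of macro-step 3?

macro 1: S0 reads c1=3 → after 2×micro: 5; S1 reads c1=3 → after 1×micro: 1; S2 reads c0=5 → after 1×micro: 5 ⇒ (c0=5, c1=1, c2=5)
macro 2: S0 reads c1=1 → after 2×micro: 3; S1 reads c1=1 → after 1×micro: 0; S2 reads c0=3 → after 1×micro: 1 ⇒ (c0=3, c1=0, c2=1)
macro 3: S0 reads c1=0 → after 2×micro: -1; S1 reads c1=0 → after 1×micro: 1; S2 reads c0=-1 → after 1×micro: 5 ⇒ (c0=-1, c1=1, c2=5)
macro 4: S0 reads c1=1 → after 2×micro: 3; S1 reads c1=1 → after 1×micro: 0; S2 reads c0=3 → after 1×micro: 1 ⇒ (c0=3, c1=0, c2=1)

c0 at macro-step 3 = -1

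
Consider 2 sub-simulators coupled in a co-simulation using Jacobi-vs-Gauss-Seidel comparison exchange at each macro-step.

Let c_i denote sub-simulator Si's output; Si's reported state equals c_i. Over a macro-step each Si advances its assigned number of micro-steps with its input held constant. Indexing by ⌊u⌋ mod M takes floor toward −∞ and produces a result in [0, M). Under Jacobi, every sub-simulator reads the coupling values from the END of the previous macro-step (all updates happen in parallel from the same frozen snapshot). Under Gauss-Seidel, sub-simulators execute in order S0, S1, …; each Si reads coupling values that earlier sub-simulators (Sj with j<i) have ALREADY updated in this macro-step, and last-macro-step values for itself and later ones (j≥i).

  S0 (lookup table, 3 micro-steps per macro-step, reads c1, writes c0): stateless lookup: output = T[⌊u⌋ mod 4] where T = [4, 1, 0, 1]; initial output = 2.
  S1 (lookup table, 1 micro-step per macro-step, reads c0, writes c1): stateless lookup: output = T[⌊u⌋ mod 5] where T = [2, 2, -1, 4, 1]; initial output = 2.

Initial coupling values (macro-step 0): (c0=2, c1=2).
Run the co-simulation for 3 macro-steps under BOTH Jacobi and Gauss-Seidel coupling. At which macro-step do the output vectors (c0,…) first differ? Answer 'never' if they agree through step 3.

first divergence at macro-step: 1

[Jacobi] macro 1: S0 reads c1=2 → after 3×micro: 0; S1 reads c0=2 → after 1×micro: -1 ⇒ (c0=0, c1=-1)
[Jacobi] macro 2: S0 reads c1=-1 → after 3×micro: 1; S1 reads c0=0 → after 1×micro: 2 ⇒ (c0=1, c1=2)
[Jacobi] macro 3: S0 reads c1=2 → after 3×micro: 0; S1 reads c0=1 → after 1×micro: 2 ⇒ (c0=0, c1=2)
[Gauss-Seidel] macro 1: S0 reads c1=2 → after 3×micro: 0; S1 reads c0=0 → after 1×micro: 2 ⇒ (c0=0, c1=2)
[Gauss-Seidel] macro 2: S0 reads c1=2 → after 3×micro: 0; S1 reads c0=0 → after 1×micro: 2 ⇒ (c0=0, c1=2)
[Gauss-Seidel] macro 3: S0 reads c1=2 → after 3×micro: 0; S1 reads c0=0 → after 1×micro: 2 ⇒ (c0=0, c1=2)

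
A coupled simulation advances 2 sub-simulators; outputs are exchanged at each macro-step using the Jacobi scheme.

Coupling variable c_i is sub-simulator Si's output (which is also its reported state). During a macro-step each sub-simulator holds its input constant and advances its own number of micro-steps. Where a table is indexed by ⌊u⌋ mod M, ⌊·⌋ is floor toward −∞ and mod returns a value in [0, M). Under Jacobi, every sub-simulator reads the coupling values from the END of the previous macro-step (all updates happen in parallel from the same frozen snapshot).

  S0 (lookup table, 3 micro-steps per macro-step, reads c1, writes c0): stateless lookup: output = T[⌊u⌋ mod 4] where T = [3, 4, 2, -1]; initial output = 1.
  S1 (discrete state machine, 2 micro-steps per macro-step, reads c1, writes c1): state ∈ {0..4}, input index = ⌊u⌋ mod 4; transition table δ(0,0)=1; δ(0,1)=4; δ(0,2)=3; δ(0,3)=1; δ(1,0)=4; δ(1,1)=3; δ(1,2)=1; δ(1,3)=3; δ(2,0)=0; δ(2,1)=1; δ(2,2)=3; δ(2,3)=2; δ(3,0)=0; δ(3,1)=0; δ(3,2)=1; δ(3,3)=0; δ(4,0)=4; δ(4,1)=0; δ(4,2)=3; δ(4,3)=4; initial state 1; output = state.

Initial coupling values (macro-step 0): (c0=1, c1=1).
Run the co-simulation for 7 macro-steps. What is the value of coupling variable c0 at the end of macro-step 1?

macro 1: S0 reads c1=1 → after 3×micro: 4; S1 reads c1=1 → after 2×micro: 0 ⇒ (c0=4, c1=0)
macro 2: S0 reads c1=0 → after 3×micro: 3; S1 reads c1=0 → after 2×micro: 4 ⇒ (c0=3, c1=4)
macro 3: S0 reads c1=4 → after 3×micro: 3; S1 reads c1=4 → after 2×micro: 4 ⇒ (c0=3, c1=4)
macro 4: S0 reads c1=4 → after 3×micro: 3; S1 reads c1=4 → after 2×micro: 4 ⇒ (c0=3, c1=4)
macro 5: S0 reads c1=4 → after 3×micro: 3; S1 reads c1=4 → after 2×micro: 4 ⇒ (c0=3, c1=4)
macro 6: S0 reads c1=4 → after 3×micro: 3; S1 reads c1=4 → after 2×micro: 4 ⇒ (c0=3, c1=4)
macro 7: S0 reads c1=4 → after 3×micro: 3; S1 reads c1=4 → after 2×micro: 4 ⇒ (c0=3, c1=4)

c0 at macro-step 1 = 4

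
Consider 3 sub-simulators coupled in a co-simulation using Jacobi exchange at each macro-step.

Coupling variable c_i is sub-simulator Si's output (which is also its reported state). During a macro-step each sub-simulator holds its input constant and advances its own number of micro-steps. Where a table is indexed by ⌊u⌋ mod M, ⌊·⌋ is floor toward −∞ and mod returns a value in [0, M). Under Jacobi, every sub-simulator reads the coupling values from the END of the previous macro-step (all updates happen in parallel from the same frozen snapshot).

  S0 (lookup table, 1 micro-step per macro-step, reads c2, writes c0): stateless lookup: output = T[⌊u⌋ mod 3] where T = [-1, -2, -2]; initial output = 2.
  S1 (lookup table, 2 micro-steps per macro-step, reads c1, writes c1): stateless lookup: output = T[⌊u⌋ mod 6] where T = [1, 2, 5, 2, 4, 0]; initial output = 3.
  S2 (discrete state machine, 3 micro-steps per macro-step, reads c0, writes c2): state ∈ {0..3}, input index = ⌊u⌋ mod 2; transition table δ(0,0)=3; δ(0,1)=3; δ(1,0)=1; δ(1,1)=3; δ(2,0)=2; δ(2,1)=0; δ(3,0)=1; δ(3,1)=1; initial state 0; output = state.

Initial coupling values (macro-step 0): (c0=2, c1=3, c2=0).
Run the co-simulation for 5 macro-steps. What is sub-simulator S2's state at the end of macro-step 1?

S2 state at macro-step 1 = 1

macro 1: S0 reads c2=0 → after 1×micro: -1; S1 reads c1=3 → after 2×micro: 2; S2 reads c0=2 → after 3×micro: 1 ⇒ (c0=-1, c1=2, c2=1)
macro 2: S0 reads c2=1 → after 1×micro: -2; S1 reads c1=2 → after 2×micro: 5; S2 reads c0=-1 → after 3×micro: 3 ⇒ (c0=-2, c1=5, c2=3)
macro 3: S0 reads c2=3 → after 1×micro: -1; S1 reads c1=5 → after 2×micro: 0; S2 reads c0=-2 → after 3×micro: 1 ⇒ (c0=-1, c1=0, c2=1)
macro 4: S0 reads c2=1 → after 1×micro: -2; S1 reads c1=0 → after 2×micro: 1; S2 reads c0=-1 → after 3×micro: 3 ⇒ (c0=-2, c1=1, c2=3)
macro 5: S0 reads c2=3 → after 1×micro: -1; S1 reads c1=1 → after 2×micro: 2; S2 reads c0=-2 → after 3×micro: 1 ⇒ (c0=-1, c1=2, c2=1)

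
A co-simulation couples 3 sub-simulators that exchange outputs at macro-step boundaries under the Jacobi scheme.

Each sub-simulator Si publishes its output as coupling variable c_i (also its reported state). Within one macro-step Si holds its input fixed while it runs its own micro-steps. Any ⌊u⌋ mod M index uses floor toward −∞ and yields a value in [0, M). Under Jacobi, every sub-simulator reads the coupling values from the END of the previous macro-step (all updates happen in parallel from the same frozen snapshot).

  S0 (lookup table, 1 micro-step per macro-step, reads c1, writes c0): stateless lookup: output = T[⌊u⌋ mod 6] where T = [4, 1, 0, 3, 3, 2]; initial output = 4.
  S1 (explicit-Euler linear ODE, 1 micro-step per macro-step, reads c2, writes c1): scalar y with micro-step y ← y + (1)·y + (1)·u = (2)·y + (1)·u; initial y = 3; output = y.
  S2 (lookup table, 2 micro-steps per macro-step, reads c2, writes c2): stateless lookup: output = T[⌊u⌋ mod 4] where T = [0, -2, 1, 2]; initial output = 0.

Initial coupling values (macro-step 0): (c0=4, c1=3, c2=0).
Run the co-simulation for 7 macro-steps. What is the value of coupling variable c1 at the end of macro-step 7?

c1 at macro-step 7 = 384

macro 1: S0 reads c1=3 → after 1×micro: 3; S1 reads c2=0 → after 1×micro: 6; S2 reads c2=0 → after 2×micro: 0 ⇒ (c0=3, c1=6, c2=0)
macro 2: S0 reads c1=6 → after 1×micro: 4; S1 reads c2=0 → after 1×micro: 12; S2 reads c2=0 → after 2×micro: 0 ⇒ (c0=4, c1=12, c2=0)
macro 3: S0 reads c1=12 → after 1×micro: 4; S1 reads c2=0 → after 1×micro: 24; S2 reads c2=0 → after 2×micro: 0 ⇒ (c0=4, c1=24, c2=0)
macro 4: S0 reads c1=24 → after 1×micro: 4; S1 reads c2=0 → after 1×micro: 48; S2 reads c2=0 → after 2×micro: 0 ⇒ (c0=4, c1=48, c2=0)
macro 5: S0 reads c1=48 → after 1×micro: 4; S1 reads c2=0 → after 1×micro: 96; S2 reads c2=0 → after 2×micro: 0 ⇒ (c0=4, c1=96, c2=0)
macro 6: S0 reads c1=96 → after 1×micro: 4; S1 reads c2=0 → after 1×micro: 192; S2 reads c2=0 → after 2×micro: 0 ⇒ (c0=4, c1=192, c2=0)
macro 7: S0 reads c1=192 → after 1×micro: 4; S1 reads c2=0 → after 1×micro: 384; S2 reads c2=0 → after 2×micro: 0 ⇒ (c0=4, c1=384, c2=0)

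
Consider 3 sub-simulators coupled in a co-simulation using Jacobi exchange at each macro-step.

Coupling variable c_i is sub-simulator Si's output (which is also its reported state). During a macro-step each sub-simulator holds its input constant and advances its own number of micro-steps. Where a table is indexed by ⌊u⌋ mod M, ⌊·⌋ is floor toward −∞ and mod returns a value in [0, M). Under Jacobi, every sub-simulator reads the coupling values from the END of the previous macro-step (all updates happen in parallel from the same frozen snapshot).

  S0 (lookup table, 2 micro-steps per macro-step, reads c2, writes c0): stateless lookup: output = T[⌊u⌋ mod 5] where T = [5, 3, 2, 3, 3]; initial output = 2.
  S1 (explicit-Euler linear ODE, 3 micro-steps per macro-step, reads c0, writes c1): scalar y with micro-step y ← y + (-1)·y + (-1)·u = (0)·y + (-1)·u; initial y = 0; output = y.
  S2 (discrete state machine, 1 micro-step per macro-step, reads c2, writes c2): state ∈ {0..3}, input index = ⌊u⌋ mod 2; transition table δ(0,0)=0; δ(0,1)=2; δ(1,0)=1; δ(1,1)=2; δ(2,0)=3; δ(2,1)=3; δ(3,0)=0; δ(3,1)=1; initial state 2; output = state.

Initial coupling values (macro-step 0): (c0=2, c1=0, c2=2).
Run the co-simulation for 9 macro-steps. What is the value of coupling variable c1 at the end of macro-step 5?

c1 at macro-step 5 = -2

macro 1: S0 reads c2=2 → after 2×micro: 2; S1 reads c0=2 → after 3×micro: -2; S2 reads c2=2 → after 1×micro: 3 ⇒ (c0=2, c1=-2, c2=3)
macro 2: S0 reads c2=3 → after 2×micro: 3; S1 reads c0=2 → after 3×micro: -2; S2 reads c2=3 → after 1×micro: 1 ⇒ (c0=3, c1=-2, c2=1)
macro 3: S0 reads c2=1 → after 2×micro: 3; S1 reads c0=3 → after 3×micro: -3; S2 reads c2=1 → after 1×micro: 2 ⇒ (c0=3, c1=-3, c2=2)
macro 4: S0 reads c2=2 → after 2×micro: 2; S1 reads c0=3 → after 3×micro: -3; S2 reads c2=2 → after 1×micro: 3 ⇒ (c0=2, c1=-3, c2=3)
macro 5: S0 reads c2=3 → after 2×micro: 3; S1 reads c0=2 → after 3×micro: -2; S2 reads c2=3 → after 1×micro: 1 ⇒ (c0=3, c1=-2, c2=1)
macro 6: S0 reads c2=1 → after 2×micro: 3; S1 reads c0=3 → after 3×micro: -3; S2 reads c2=1 → after 1×micro: 2 ⇒ (c0=3, c1=-3, c2=2)
macro 7: S0 reads c2=2 → after 2×micro: 2; S1 reads c0=3 → after 3×micro: -3; S2 reads c2=2 → after 1×micro: 3 ⇒ (c0=2, c1=-3, c2=3)
macro 8: S0 reads c2=3 → after 2×micro: 3; S1 reads c0=2 → after 3×micro: -2; S2 reads c2=3 → after 1×micro: 1 ⇒ (c0=3, c1=-2, c2=1)
macro 9: S0 reads c2=1 → after 2×micro: 3; S1 reads c0=3 → after 3×micro: -3; S2 reads c2=1 → after 1×micro: 2 ⇒ (c0=3, c1=-3, c2=2)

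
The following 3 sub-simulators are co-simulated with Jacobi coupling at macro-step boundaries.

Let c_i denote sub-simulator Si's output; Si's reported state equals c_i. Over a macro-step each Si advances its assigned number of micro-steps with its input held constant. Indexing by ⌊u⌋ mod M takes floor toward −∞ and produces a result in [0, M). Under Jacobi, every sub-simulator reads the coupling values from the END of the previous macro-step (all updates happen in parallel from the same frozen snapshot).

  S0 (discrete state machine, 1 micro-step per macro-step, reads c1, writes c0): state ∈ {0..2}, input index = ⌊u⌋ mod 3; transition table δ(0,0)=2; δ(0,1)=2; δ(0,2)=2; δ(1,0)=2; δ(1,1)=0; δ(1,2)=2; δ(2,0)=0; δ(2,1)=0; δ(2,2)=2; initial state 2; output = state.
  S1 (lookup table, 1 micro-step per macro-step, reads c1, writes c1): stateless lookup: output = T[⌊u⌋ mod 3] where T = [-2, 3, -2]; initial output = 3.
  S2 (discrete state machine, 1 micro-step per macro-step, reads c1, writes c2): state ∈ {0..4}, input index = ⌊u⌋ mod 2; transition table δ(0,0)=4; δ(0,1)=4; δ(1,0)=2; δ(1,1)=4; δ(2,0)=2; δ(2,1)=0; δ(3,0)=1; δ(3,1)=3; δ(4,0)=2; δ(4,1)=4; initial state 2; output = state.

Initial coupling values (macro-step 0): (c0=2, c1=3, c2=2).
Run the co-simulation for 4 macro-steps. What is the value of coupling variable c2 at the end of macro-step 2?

macro 1: S0 reads c1=3 → after 1×micro: 0; S1 reads c1=3 → after 1×micro: -2; S2 reads c1=3 → after 1×micro: 0 ⇒ (c0=0, c1=-2, c2=0)
macro 2: S0 reads c1=-2 → after 1×micro: 2; S1 reads c1=-2 → after 1×micro: 3; S2 reads c1=-2 → after 1×micro: 4 ⇒ (c0=2, c1=3, c2=4)
macro 3: S0 reads c1=3 → after 1×micro: 0; S1 reads c1=3 → after 1×micro: -2; S2 reads c1=3 → after 1×micro: 4 ⇒ (c0=0, c1=-2, c2=4)
macro 4: S0 reads c1=-2 → after 1×micro: 2; S1 reads c1=-2 → after 1×micro: 3; S2 reads c1=-2 → after 1×micro: 2 ⇒ (c0=2, c1=3, c2=2)

c2 at macro-step 2 = 4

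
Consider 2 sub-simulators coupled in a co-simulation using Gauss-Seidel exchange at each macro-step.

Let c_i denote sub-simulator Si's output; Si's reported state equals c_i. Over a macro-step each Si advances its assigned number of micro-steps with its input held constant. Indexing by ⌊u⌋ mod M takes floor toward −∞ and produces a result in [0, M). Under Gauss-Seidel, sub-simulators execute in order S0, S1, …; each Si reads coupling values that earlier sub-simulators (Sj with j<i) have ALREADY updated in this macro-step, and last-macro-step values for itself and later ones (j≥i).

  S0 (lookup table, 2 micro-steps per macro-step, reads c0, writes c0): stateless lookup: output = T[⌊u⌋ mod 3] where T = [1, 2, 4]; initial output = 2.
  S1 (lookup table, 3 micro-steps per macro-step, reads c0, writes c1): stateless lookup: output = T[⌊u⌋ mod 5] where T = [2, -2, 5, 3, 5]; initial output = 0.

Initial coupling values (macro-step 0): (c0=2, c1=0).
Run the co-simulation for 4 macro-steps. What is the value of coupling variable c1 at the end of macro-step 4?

c1 at macro-step 4 = 5

macro 1: S0 reads c0=2 → after 2×micro: 4; S1 reads c0=4 → after 3×micro: 5 ⇒ (c0=4, c1=5)
macro 2: S0 reads c0=4 → after 2×micro: 2; S1 reads c0=2 → after 3×micro: 5 ⇒ (c0=2, c1=5)
macro 3: S0 reads c0=2 → after 2×micro: 4; S1 reads c0=4 → after 3×micro: 5 ⇒ (c0=4, c1=5)
macro 4: S0 reads c0=4 → after 2×micro: 2; S1 reads c0=2 → after 3×micro: 5 ⇒ (c0=2, c1=5)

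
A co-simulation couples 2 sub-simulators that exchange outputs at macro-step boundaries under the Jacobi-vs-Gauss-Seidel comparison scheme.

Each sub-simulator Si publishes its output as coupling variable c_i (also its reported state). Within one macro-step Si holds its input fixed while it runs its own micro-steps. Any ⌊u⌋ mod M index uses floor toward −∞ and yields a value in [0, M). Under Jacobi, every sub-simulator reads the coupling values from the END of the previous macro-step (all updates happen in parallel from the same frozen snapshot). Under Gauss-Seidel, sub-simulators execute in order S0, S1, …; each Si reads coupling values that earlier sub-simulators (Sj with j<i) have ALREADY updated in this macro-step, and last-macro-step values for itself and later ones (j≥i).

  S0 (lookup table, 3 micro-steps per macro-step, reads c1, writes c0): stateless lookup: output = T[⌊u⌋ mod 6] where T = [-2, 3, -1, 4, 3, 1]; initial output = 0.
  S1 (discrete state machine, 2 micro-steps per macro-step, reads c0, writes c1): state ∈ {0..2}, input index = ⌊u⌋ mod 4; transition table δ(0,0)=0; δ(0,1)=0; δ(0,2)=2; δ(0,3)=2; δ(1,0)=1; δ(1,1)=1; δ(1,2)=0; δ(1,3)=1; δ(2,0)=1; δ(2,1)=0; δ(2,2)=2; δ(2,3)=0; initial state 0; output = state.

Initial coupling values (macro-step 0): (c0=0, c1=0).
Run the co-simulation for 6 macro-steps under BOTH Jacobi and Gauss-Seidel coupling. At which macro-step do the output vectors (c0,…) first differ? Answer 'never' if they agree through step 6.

first divergence at macro-step: 1

[Jacobi] macro 1: S0 reads c1=0 → after 3×micro: -2; S1 reads c0=0 → after 2×micro: 0 ⇒ (c0=-2, c1=0)
[Jacobi] macro 2: S0 reads c1=0 → after 3×micro: -2; S1 reads c0=-2 → after 2×micro: 2 ⇒ (c0=-2, c1=2)
[Jacobi] macro 3: S0 reads c1=2 → after 3×micro: -1; S1 reads c0=-2 → after 2×micro: 2 ⇒ (c0=-1, c1=2)
[Jacobi] macro 4: S0 reads c1=2 → after 3×micro: -1; S1 reads c0=-1 → after 2×micro: 2 ⇒ (c0=-1, c1=2)
[Jacobi] macro 5: S0 reads c1=2 → after 3×micro: -1; S1 reads c0=-1 → after 2×micro: 2 ⇒ (c0=-1, c1=2)
[Jacobi] macro 6: S0 reads c1=2 → after 3×micro: -1; S1 reads c0=-1 → after 2×micro: 2 ⇒ (c0=-1, c1=2)
[Gauss-Seidel] macro 1: S0 reads c1=0 → after 3×micro: -2; S1 reads c0=-2 → after 2×micro: 2 ⇒ (c0=-2, c1=2)
[Gauss-Seidel] macro 2: S0 reads c1=2 → after 3×micro: -1; S1 reads c0=-1 → after 2×micro: 2 ⇒ (c0=-1, c1=2)
[Gauss-Seidel] macro 3: S0 reads c1=2 → after 3×micro: -1; S1 reads c0=-1 → after 2×micro: 2 ⇒ (c0=-1, c1=2)
[Gauss-Seidel] macro 4: S0 reads c1=2 → after 3×micro: -1; S1 reads c0=-1 → after 2×micro: 2 ⇒ (c0=-1, c1=2)
[Gauss-Seidel] macro 5: S0 reads c1=2 → after 3×micro: -1; S1 reads c0=-1 → after 2×micro: 2 ⇒ (c0=-1, c1=2)
[Gauss-Seidel] macro 6: S0 reads c1=2 → after 3×micro: -1; S1 reads c0=-1 → after 2×micro: 2 ⇒ (c0=-1, c1=2)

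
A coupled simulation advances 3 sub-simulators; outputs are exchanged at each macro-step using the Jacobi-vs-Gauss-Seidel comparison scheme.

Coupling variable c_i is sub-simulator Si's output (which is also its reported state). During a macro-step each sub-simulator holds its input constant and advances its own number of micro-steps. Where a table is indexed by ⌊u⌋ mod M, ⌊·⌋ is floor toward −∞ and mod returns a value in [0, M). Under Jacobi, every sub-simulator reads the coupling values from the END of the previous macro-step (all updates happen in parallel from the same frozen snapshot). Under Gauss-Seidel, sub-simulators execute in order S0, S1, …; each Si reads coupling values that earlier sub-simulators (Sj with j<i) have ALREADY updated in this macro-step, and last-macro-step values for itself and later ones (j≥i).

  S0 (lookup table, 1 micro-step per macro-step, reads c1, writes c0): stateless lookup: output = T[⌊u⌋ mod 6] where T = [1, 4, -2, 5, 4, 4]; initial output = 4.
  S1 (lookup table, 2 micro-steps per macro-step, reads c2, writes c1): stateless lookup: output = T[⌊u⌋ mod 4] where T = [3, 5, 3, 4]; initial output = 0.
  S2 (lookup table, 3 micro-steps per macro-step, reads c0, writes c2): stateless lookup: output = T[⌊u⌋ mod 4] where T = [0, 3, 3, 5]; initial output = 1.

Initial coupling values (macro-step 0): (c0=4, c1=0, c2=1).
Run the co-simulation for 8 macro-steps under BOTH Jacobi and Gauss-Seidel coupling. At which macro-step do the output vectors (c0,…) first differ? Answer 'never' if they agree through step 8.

first divergence at macro-step: 1

[Jacobi] macro 1: S0 reads c1=0 → after 1×micro: 1; S1 reads c2=1 → after 2×micro: 5; S2 reads c0=4 → after 3×micro: 0 ⇒ (c0=1, c1=5, c2=0)
[Jacobi] macro 2: S0 reads c1=5 → after 1×micro: 4; S1 reads c2=0 → after 2×micro: 3; S2 reads c0=1 → after 3×micro: 3 ⇒ (c0=4, c1=3, c2=3)
[Jacobi] macro 3: S0 reads c1=3 → after 1×micro: 5; S1 reads c2=3 → after 2×micro: 4; S2 reads c0=4 → after 3×micro: 0 ⇒ (c0=5, c1=4, c2=0)
[Jacobi] macro 4: S0 reads c1=4 → after 1×micro: 4; S1 reads c2=0 → after 2×micro: 3; S2 reads c0=5 → after 3×micro: 3 ⇒ (c0=4, c1=3, c2=3)
[Jacobi] macro 5: S0 reads c1=3 → after 1×micro: 5; S1 reads c2=3 → after 2×micro: 4; S2 reads c0=4 → after 3×micro: 0 ⇒ (c0=5, c1=4, c2=0)
[Jacobi] macro 6: S0 reads c1=4 → after 1×micro: 4; S1 reads c2=0 → after 2×micro: 3; S2 reads c0=5 → after 3×micro: 3 ⇒ (c0=4, c1=3, c2=3)
[Jacobi] macro 7: S0 reads c1=3 → after 1×micro: 5; S1 reads c2=3 → after 2×micro: 4; S2 reads c0=4 → after 3×micro: 0 ⇒ (c0=5, c1=4, c2=0)
[Jacobi] macro 8: S0 reads c1=4 → after 1×micro: 4; S1 reads c2=0 → after 2×micro: 3; S2 reads c0=5 → after 3×micro: 3 ⇒ (c0=4, c1=3, c2=3)
[Gauss-Seidel] macro 1: S0 reads c1=0 → after 1×micro: 1; S1 reads c2=1 → after 2×micro: 5; S2 reads c0=1 → after 3×micro: 3 ⇒ (c0=1, c1=5, c2=3)
[Gauss-Seidel] macro 2: S0 reads c1=5 → after 1×micro: 4; S1 reads c2=3 → after 2×micro: 4; S2 reads c0=4 → after 3×micro: 0 ⇒ (c0=4, c1=4, c2=0)
[Gauss-Seidel] macro 3: S0 reads c1=4 → after 1×micro: 4; S1 reads c2=0 → after 2×micro: 3; S2 reads c0=4 → after 3×micro: 0 ⇒ (c0=4, c1=3, c2=0)
[Gauss-Seidel] macro 4: S0 reads c1=3 → after 1×micro: 5; S1 reads c2=0 → after 2×micro: 3; S2 reads c0=5 → after 3×micro: 3 ⇒ (c0=5, c1=3, c2=3)
[Gauss-Seidel] macro 5: S0 reads c1=3 → after 1×micro: 5; S1 reads c2=3 → after 2×micro: 4; S2 reads c0=5 → after 3×micro: 3 ⇒ (c0=5, c1=4, c2=3)
[Gauss-Seidel] macro 6: S0 reads c1=4 → after 1×micro: 4; S1 reads c2=3 → after 2×micro: 4; S2 reads c0=4 → after 3×micro: 0 ⇒ (c0=4, c1=4, c2=0)
[Gauss-Seidel] macro 7: S0 reads c1=4 → after 1×micro: 4; S1 reads c2=0 → after 2×micro: 3; S2 reads c0=4 → after 3×micro: 0 ⇒ (c0=4, c1=3, c2=0)
[Gauss-Seidel] macro 8: S0 reads c1=3 → after 1×micro: 5; S1 reads c2=0 → after 2×micro: 3; S2 reads c0=5 → after 3×micro: 3 ⇒ (c0=5, c1=3, c2=3)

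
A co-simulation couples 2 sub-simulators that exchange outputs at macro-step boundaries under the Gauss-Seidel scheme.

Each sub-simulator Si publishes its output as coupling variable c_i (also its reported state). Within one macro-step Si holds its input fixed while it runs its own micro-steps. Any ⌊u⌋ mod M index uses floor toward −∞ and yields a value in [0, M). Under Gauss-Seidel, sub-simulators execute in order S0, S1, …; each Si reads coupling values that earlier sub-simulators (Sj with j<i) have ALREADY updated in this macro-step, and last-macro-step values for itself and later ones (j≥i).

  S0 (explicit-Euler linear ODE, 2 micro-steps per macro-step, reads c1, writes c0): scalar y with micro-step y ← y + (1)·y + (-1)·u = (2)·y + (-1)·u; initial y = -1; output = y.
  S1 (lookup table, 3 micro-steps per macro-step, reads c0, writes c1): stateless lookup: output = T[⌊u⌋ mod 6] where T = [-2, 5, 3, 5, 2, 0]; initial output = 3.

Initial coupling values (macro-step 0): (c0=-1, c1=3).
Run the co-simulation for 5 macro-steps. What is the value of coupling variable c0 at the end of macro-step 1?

c0 at macro-step 1 = -13

macro 1: S0 reads c1=3 → after 2×micro: -13; S1 reads c0=-13 → after 3×micro: 0 ⇒ (c0=-13, c1=0)
macro 2: S0 reads c1=0 → after 2×micro: -52; S1 reads c0=-52 → after 3×micro: 3 ⇒ (c0=-52, c1=3)
macro 3: S0 reads c1=3 → after 2×micro: -217; S1 reads c0=-217 → after 3×micro: 0 ⇒ (c0=-217, c1=0)
macro 4: S0 reads c1=0 → after 2×micro: -868; S1 reads c0=-868 → after 3×micro: 3 ⇒ (c0=-868, c1=3)
macro 5: S0 reads c1=3 → after 2×micro: -3481; S1 reads c0=-3481 → after 3×micro: 0 ⇒ (c0=-3481, c1=0)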